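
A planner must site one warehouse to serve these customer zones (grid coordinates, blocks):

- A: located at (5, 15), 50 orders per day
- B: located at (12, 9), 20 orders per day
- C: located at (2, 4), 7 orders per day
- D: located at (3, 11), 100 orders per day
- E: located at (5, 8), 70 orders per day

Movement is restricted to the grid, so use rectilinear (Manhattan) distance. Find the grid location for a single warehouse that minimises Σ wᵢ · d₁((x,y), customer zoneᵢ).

(5, 11)

Manhattan distance separates: Σwᵢ(|x−xᵢ|+|y−yᵢ|) = Σwᵢ|x−xᵢ| + Σwᵢ|y−yᵢ|, so x and y are optimised independently as 1-D weighted medians.
Total weight W = 247; half = 123.5.
x-coordinate, sorted with cumulative weight:
  x=2 (C, w=7) cum 7
  x=3 (D, w=100) cum 107
  x=5 (A, w=50) cum 157  ← median
  x=5 (E, w=70) cum 227
  x=12 (B, w=20) cum 247
⇒ x* = 5
y-coordinate, sorted with cumulative weight:
  y=4 (C, w=7) cum 7
  y=8 (E, w=70) cum 77
  y=9 (B, w=20) cum 97
  y=11 (D, w=100) cum 197  ← median
  y=15 (A, w=50) cum 247
⇒ y* = 11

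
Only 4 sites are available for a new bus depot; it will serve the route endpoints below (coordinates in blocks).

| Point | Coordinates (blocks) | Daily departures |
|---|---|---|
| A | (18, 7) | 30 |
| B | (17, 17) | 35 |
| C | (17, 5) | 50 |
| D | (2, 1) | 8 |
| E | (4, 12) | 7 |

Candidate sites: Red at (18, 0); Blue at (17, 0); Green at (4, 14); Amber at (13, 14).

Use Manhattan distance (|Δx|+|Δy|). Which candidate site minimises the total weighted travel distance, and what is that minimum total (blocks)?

Blue, total 1388 blocks

Total weighted distance at each candidate:
  Red (18, 0): total = 1458
  Blue (17, 0): total = 1388
  Green (4, 14): total = 2424
  Amber (13, 14): total = 1524
Minimum is at Blue with total 1388 blocks.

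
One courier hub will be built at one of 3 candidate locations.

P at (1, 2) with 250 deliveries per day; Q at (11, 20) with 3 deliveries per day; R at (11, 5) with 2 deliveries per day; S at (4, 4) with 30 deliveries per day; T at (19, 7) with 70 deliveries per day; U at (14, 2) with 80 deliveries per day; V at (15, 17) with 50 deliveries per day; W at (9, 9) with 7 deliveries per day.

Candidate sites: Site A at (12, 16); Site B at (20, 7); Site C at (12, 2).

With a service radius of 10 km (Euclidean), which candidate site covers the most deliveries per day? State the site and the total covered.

Coverage radius r = 10 km; a point is covered iff (Δx)²+(Δy)² ≤ 10² = 100.
  Site A (12, 16): covers {Q, V, W} → 60
  Site B (20, 7): covers {R, T, U} → 152
  Site C (12, 2): covers {R, S, T, U, W} → 189
Maximum coverage at Site C: 189 deliveries per day.

Site C, covering 189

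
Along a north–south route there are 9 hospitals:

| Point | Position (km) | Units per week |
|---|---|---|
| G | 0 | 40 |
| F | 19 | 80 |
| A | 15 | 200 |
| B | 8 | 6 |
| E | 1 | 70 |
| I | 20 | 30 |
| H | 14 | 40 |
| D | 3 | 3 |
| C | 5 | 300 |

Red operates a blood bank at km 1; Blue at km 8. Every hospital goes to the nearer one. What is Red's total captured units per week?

113

The indifferent point is the midpoint (1+8)/2 = 4.5; hospitals left of it (closer to Red at 1) go to Red, those right go to Blue.
  G at 0 (w=40) → Red
  E at 1 (w=70) → Red
  D at 3 (w=3) → Red
  C at 5 (w=300) → Blue
  B at 8 (w=6) → Blue
  H at 14 (w=40) → Blue
  A at 15 (w=200) → Blue
  F at 19 (w=80) → Blue
  I at 20 (w=30) → Blue
Red captures 113; Blue captures 656.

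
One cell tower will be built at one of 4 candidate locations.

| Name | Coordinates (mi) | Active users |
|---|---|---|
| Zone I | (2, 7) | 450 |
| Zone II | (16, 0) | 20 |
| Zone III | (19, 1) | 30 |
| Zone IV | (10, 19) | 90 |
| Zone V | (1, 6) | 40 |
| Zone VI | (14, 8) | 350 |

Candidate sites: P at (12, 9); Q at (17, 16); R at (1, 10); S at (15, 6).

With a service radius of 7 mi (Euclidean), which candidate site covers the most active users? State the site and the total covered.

R, covering 490

Coverage radius r = 7 mi; a point is covered iff (Δx)²+(Δy)² ≤ 7² = 49.
  P (12, 9): covers {Zone VI} → 350
  Q (17, 16): covers {none} → 0
  R (1, 10): covers {Zone I, Zone V} → 490
  S (15, 6): covers {Zone II, Zone III, Zone VI} → 400
Maximum coverage at R: 490 active users.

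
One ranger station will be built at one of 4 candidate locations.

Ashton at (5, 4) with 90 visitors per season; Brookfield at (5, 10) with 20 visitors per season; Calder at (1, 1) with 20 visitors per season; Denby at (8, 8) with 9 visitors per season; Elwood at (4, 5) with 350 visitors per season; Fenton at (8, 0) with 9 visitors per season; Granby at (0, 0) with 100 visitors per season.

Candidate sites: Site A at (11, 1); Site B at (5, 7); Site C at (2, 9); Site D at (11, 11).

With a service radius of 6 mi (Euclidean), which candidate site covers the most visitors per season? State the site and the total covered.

Site B, covering 469

Coverage radius r = 6 mi; a point is covered iff (Δx)²+(Δy)² ≤ 6² = 36.
  Site A (11, 1): covers {Fenton} → 9
  Site B (5, 7): covers {Ashton, Brookfield, Denby, Elwood} → 469
  Site C (2, 9): covers {Ashton, Brookfield, Elwood} → 460
  Site D (11, 11): covers {Denby} → 9
Maximum coverage at Site B: 469 visitors per season.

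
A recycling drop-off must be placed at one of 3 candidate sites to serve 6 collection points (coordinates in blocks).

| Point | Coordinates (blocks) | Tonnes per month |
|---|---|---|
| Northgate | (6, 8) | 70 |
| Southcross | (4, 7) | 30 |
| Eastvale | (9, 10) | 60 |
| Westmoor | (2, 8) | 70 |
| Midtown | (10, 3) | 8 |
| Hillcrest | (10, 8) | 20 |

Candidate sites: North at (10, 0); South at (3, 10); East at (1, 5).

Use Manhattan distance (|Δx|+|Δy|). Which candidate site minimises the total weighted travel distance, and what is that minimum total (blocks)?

South, total 1332 blocks

Total weighted distance at each candidate:
  North (10, 0): total = 3194
  South (3, 10): total = 1332
  East (1, 5): total = 2098
Minimum is at South with total 1332 blocks.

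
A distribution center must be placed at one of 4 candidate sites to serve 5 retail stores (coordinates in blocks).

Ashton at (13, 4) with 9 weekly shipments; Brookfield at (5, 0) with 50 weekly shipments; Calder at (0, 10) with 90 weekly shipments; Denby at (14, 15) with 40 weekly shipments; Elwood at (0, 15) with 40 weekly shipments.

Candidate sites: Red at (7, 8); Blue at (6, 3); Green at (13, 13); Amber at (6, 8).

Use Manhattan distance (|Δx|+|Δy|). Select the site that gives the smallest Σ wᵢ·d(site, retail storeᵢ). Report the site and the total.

Amber, total 2389 blocks

Total weighted distance at each candidate:
  Red (7, 8): total = 2520
  Blue (6, 3): total = 2962
  Green (13, 13): total = 3291
  Amber (6, 8): total = 2389
Minimum is at Amber with total 2389 blocks.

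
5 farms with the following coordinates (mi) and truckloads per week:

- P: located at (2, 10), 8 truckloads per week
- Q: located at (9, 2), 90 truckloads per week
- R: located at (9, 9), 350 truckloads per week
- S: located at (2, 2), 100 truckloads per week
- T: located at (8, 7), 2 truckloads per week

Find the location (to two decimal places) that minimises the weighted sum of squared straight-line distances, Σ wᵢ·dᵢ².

(7.62, 6.59)

The minimiser of Σwᵢ‖p−pᵢ‖² is the weighted centroid p* = (Σwᵢpᵢ)/(Σwᵢ).
Σwᵢ = 550.
Σwᵢxᵢ = 8·2 + 90·9 + 350·9 + 100·2 + 2·8 = 4192.
Σwᵢyᵢ = 8·10 + 90·2 + 350·9 + 100·2 + 2·7 = 3624.
x* = 4192/550 = 7.62, y* = 3624/550 = 6.59.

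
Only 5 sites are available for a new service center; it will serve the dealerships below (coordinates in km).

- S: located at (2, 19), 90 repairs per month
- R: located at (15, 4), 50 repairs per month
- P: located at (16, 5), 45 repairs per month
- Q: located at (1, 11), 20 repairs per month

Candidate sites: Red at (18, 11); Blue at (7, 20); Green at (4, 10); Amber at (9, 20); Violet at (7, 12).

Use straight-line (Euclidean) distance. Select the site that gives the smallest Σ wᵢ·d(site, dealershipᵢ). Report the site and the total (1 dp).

Violet, total 1974.6 km

Total weighted distance at each candidate:
  Red (18, 11): total = 2615.4
  Blue (7, 20): total = 2356.9
  Green (4, 10): total = 2104.5
  Amber (9, 20): total = 2476.5
  Violet (7, 12): total = 1974.6
Minimum is at Violet with total 1974.6 km.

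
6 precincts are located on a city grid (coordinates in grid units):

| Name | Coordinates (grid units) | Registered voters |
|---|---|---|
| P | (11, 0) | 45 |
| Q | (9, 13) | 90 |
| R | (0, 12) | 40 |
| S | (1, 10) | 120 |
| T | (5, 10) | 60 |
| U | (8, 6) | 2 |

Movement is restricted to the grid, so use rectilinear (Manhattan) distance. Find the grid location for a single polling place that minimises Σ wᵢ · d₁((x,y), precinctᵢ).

(5, 10)

Manhattan distance separates: Σwᵢ(|x−xᵢ|+|y−yᵢ|) = Σwᵢ|x−xᵢ| + Σwᵢ|y−yᵢ|, so x and y are optimised independently as 1-D weighted medians.
Total weight W = 357; half = 178.5.
x-coordinate, sorted with cumulative weight:
  x=0 (R, w=40) cum 40
  x=1 (S, w=120) cum 160
  x=5 (T, w=60) cum 220  ← median
  x=8 (U, w=2) cum 222
  x=9 (Q, w=90) cum 312
  x=11 (P, w=45) cum 357
⇒ x* = 5
y-coordinate, sorted with cumulative weight:
  y=0 (P, w=45) cum 45
  y=6 (U, w=2) cum 47
  y=10 (S, w=120) cum 167
  y=10 (T, w=60) cum 227  ← median
  y=12 (R, w=40) cum 267
  y=13 (Q, w=90) cum 357
⇒ y* = 10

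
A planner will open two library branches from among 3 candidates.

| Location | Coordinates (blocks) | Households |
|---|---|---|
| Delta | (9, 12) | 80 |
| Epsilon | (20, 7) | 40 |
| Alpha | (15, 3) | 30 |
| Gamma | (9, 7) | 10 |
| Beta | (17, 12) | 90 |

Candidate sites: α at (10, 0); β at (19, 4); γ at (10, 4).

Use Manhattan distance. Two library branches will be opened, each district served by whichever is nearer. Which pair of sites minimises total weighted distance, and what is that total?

Evaluate every pair (each demand assigned to the nearer of the two):
  {β, γ}: total = 1970
  {α, β}: total = 2330
  {α, γ}: total = 2810
Best pair: {β, γ} with total 1970.

{β, γ}, total 1970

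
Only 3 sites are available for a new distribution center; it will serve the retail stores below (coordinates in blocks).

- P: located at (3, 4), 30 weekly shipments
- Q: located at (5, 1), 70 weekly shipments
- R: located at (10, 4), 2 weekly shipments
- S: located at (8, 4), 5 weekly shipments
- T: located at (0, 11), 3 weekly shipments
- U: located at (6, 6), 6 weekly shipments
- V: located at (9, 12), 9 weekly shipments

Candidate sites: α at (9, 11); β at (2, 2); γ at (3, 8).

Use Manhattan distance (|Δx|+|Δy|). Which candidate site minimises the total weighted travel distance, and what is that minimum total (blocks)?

Total weighted distance at each candidate:
  α (9, 11): total = 1510
  β (2, 2): total = 664
  γ (3, 8): total = 955
Minimum is at β with total 664 blocks.

β, total 664 blocks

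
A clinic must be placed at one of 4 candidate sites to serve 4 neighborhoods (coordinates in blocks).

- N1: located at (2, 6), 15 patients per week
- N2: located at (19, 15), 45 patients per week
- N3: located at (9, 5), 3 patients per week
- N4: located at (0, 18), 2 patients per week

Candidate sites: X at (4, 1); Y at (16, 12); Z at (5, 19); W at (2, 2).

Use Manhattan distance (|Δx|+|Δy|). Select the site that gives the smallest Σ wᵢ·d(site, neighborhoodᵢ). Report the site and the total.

Total weighted distance at each candidate:
  X (4, 1): total = 1479
  Y (16, 12): total = 656
  Z (5, 19): total = 1116
  W (2, 2): total = 1476
Minimum is at Y with total 656 blocks.

Y, total 656 blocks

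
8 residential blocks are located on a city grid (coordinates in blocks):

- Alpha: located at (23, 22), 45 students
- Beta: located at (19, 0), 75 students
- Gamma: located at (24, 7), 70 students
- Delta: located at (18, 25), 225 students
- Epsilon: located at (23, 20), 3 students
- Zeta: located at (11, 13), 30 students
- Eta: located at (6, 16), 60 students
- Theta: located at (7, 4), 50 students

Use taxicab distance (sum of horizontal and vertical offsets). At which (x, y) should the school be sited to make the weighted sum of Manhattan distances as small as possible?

Manhattan distance separates: Σwᵢ(|x−xᵢ|+|y−yᵢ|) = Σwᵢ|x−xᵢ| + Σwᵢ|y−yᵢ|, so x and y are optimised independently as 1-D weighted medians.
Total weight W = 558; half = 279.
x-coordinate, sorted with cumulative weight:
  x=6 (Eta, w=60) cum 60
  x=7 (Theta, w=50) cum 110
  x=11 (Zeta, w=30) cum 140
  x=18 (Delta, w=225) cum 365  ← median
  x=19 (Beta, w=75) cum 440
  x=23 (Alpha, w=45) cum 485
  x=23 (Epsilon, w=3) cum 488
  x=24 (Gamma, w=70) cum 558
⇒ x* = 18
y-coordinate, sorted with cumulative weight:
  y=0 (Beta, w=75) cum 75
  y=4 (Theta, w=50) cum 125
  y=7 (Gamma, w=70) cum 195
  y=13 (Zeta, w=30) cum 225
  y=16 (Eta, w=60) cum 285  ← median
  y=20 (Epsilon, w=3) cum 288
  y=22 (Alpha, w=45) cum 333
  y=25 (Delta, w=225) cum 558
⇒ y* = 16

(18, 16)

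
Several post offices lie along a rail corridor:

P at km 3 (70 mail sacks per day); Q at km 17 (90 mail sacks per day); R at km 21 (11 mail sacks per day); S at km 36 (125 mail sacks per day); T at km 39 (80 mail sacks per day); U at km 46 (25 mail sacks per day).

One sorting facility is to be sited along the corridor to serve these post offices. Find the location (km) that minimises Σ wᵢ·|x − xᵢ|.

x = 36

For a sum of weighted absolute distances on a line, the optimum is the weighted median (not the mean). Total weight W = 401; half-weight = 200.5.
Sort by position and accumulate weight:
  km 3 (P, w=70) → cum 70
  km 17 (Q, w=90) → cum 160
  km 21 (R, w=11) → cum 171
  km 36 (S, w=125) → cum 296  ≥ 200.5 → median here
  km 39 (T, w=80) → cum 376
  km 46 (U, w=25) → cum 401
Optimal location: km 36.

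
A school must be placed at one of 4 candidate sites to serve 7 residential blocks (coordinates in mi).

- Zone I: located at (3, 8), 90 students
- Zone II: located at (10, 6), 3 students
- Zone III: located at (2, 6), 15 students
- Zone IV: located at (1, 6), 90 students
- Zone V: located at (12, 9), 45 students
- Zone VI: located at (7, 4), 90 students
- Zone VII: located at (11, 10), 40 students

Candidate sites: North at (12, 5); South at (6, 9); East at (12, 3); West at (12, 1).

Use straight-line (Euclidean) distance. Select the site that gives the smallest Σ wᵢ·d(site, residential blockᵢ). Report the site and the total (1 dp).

South, total 1832.3 mi

Total weighted distance at each candidate:
  North (12, 5): total = 2848.2
  South (6, 9): total = 1832.3
  East (12, 3): total = 3131.9
  West (12, 1): total = 3544.5
Minimum is at South with total 1832.3 mi.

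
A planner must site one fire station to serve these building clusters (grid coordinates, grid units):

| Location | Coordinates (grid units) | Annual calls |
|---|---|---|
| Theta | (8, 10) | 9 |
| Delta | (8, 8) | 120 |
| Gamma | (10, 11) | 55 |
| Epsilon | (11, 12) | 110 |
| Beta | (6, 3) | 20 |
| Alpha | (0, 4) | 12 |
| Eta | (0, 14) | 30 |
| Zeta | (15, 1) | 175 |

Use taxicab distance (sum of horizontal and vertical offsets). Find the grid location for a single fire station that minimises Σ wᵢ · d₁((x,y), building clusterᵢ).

(11, 8)

Manhattan distance separates: Σwᵢ(|x−xᵢ|+|y−yᵢ|) = Σwᵢ|x−xᵢ| + Σwᵢ|y−yᵢ|, so x and y are optimised independently as 1-D weighted medians.
Total weight W = 531; half = 265.5.
x-coordinate, sorted with cumulative weight:
  x=0 (Alpha, w=12) cum 12
  x=0 (Eta, w=30) cum 42
  x=6 (Beta, w=20) cum 62
  x=8 (Theta, w=9) cum 71
  x=8 (Delta, w=120) cum 191
  x=10 (Gamma, w=55) cum 246
  x=11 (Epsilon, w=110) cum 356  ← median
  x=15 (Zeta, w=175) cum 531
⇒ x* = 11
y-coordinate, sorted with cumulative weight:
  y=1 (Zeta, w=175) cum 175
  y=3 (Beta, w=20) cum 195
  y=4 (Alpha, w=12) cum 207
  y=8 (Delta, w=120) cum 327  ← median
  y=10 (Theta, w=9) cum 336
  y=11 (Gamma, w=55) cum 391
  y=12 (Epsilon, w=110) cum 501
  y=14 (Eta, w=30) cum 531
⇒ y* = 8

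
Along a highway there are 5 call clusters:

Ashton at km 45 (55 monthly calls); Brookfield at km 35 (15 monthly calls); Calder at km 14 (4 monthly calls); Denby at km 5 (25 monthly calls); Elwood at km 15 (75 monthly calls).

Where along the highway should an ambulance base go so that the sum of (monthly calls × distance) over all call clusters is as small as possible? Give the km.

x = 15

For a sum of weighted absolute distances on a line, the optimum is the weighted median (not the mean). Total weight W = 174; half-weight = 87.
Sort by position and accumulate weight:
  km 5 (Denby, w=25) → cum 25
  km 14 (Calder, w=4) → cum 29
  km 15 (Elwood, w=75) → cum 104  ≥ 87 → median here
  km 35 (Brookfield, w=15) → cum 119
  km 45 (Ashton, w=55) → cum 174
Optimal location: km 15.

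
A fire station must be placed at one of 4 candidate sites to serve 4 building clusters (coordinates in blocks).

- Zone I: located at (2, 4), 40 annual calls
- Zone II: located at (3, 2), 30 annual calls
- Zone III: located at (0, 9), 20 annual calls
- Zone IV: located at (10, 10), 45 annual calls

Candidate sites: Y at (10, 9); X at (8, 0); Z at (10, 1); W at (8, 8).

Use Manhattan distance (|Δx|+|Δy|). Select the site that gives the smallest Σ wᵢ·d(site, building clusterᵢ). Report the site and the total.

Total weighted distance at each candidate:
  Y (10, 9): total = 1185
  X (8, 0): total = 1490
  Z (10, 1): total = 1445
  W (8, 8): total = 1090
Minimum is at W with total 1090 blocks.

W, total 1090 blocks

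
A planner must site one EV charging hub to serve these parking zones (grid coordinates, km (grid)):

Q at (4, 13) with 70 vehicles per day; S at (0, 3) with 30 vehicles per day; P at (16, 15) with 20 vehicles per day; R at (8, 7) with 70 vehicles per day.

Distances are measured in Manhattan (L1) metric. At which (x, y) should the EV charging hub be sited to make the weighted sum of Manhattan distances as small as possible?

Manhattan distance separates: Σwᵢ(|x−xᵢ|+|y−yᵢ|) = Σwᵢ|x−xᵢ| + Σwᵢ|y−yᵢ|, so x and y are optimised independently as 1-D weighted medians.
Total weight W = 190; half = 95.
x-coordinate, sorted with cumulative weight:
  x=0 (S, w=30) cum 30
  x=4 (Q, w=70) cum 100  ← median
  x=8 (R, w=70) cum 170
  x=16 (P, w=20) cum 190
⇒ x* = 4
y-coordinate, sorted with cumulative weight:
  y=3 (S, w=30) cum 30
  y=7 (R, w=70) cum 100  ← median
  y=13 (Q, w=70) cum 170
  y=15 (P, w=20) cum 190
⇒ y* = 7

(4, 7)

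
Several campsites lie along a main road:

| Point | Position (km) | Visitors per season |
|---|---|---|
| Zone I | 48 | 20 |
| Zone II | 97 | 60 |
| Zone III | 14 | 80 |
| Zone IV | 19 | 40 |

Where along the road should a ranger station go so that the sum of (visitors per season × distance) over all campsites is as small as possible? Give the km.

For a sum of weighted absolute distances on a line, the optimum is the weighted median (not the mean). Total weight W = 200; half-weight = 100.
Sort by position and accumulate weight:
  km 14 (Zone III, w=80) → cum 80
  km 19 (Zone IV, w=40) → cum 120  ≥ 100 → median here
  km 48 (Zone I, w=20) → cum 140
  km 97 (Zone II, w=60) → cum 200
Optimal location: km 19.

x = 19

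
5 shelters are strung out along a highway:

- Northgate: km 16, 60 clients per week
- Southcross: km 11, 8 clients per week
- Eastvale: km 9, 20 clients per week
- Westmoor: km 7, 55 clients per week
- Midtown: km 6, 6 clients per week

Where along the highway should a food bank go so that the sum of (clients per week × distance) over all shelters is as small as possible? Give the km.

x = 9

For a sum of weighted absolute distances on a line, the optimum is the weighted median (not the mean). Total weight W = 149; half-weight = 74.5.
Sort by position and accumulate weight:
  km 6 (Midtown, w=6) → cum 6
  km 7 (Westmoor, w=55) → cum 61
  km 9 (Eastvale, w=20) → cum 81  ≥ 74.5 → median here
  km 11 (Southcross, w=8) → cum 89
  km 16 (Northgate, w=60) → cum 149
Optimal location: km 9.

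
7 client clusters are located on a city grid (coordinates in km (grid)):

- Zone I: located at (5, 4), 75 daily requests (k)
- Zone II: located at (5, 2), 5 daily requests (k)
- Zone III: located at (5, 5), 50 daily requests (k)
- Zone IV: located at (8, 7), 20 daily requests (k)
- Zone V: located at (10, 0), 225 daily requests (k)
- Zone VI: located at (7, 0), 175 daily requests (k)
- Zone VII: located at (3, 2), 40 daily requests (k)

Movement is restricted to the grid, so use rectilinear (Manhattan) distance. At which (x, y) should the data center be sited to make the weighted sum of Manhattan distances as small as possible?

Manhattan distance separates: Σwᵢ(|x−xᵢ|+|y−yᵢ|) = Σwᵢ|x−xᵢ| + Σwᵢ|y−yᵢ|, so x and y are optimised independently as 1-D weighted medians.
Total weight W = 590; half = 295.
x-coordinate, sorted with cumulative weight:
  x=3 (Zone VII, w=40) cum 40
  x=5 (Zone I, w=75) cum 115
  x=5 (Zone II, w=5) cum 120
  x=5 (Zone III, w=50) cum 170
  x=7 (Zone VI, w=175) cum 345  ← median
  x=8 (Zone IV, w=20) cum 365
  x=10 (Zone V, w=225) cum 590
⇒ x* = 7
y-coordinate, sorted with cumulative weight:
  y=0 (Zone V, w=225) cum 225
  y=0 (Zone VI, w=175) cum 400  ← median
  y=2 (Zone II, w=5) cum 405
  y=2 (Zone VII, w=40) cum 445
  y=4 (Zone I, w=75) cum 520
  y=5 (Zone III, w=50) cum 570
  y=7 (Zone IV, w=20) cum 590
⇒ y* = 0

(7, 0)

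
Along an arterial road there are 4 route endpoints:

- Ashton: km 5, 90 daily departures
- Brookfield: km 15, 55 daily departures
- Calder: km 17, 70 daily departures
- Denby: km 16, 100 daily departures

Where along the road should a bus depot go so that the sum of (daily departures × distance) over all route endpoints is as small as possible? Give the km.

x = 16

For a sum of weighted absolute distances on a line, the optimum is the weighted median (not the mean). Total weight W = 315; half-weight = 157.5.
Sort by position and accumulate weight:
  km 5 (Ashton, w=90) → cum 90
  km 15 (Brookfield, w=55) → cum 145
  km 16 (Denby, w=100) → cum 245  ≥ 157.5 → median here
  km 17 (Calder, w=70) → cum 315
Optimal location: km 16.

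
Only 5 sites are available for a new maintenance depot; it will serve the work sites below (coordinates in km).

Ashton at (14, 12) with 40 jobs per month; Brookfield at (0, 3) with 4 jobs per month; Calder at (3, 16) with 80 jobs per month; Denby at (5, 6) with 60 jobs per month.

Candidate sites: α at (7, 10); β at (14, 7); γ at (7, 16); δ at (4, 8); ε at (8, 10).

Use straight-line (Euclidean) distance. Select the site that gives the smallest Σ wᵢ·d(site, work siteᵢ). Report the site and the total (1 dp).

Total weighted distance at each candidate:
  α (7, 10): total = 1176.0
  β (14, 7): total = 1938.6
  γ (7, 16): total = 1313.4
  δ (4, 8): total = 1235.6
  ε (8, 10): total = 1220.3
Minimum is at α with total 1176.0 km.

α, total 1176.0 km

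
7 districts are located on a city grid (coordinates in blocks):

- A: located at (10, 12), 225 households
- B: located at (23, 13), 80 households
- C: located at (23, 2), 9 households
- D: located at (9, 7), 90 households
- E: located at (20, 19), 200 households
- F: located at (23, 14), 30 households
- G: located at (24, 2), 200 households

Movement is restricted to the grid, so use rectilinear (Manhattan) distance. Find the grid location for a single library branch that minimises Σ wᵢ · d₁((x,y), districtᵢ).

(20, 12)

Manhattan distance separates: Σwᵢ(|x−xᵢ|+|y−yᵢ|) = Σwᵢ|x−xᵢ| + Σwᵢ|y−yᵢ|, so x and y are optimised independently as 1-D weighted medians.
Total weight W = 834; half = 417.
x-coordinate, sorted with cumulative weight:
  x=9 (D, w=90) cum 90
  x=10 (A, w=225) cum 315
  x=20 (E, w=200) cum 515  ← median
  x=23 (B, w=80) cum 595
  x=23 (C, w=9) cum 604
  x=23 (F, w=30) cum 634
  x=24 (G, w=200) cum 834
⇒ x* = 20
y-coordinate, sorted with cumulative weight:
  y=2 (C, w=9) cum 9
  y=2 (G, w=200) cum 209
  y=7 (D, w=90) cum 299
  y=12 (A, w=225) cum 524  ← median
  y=13 (B, w=80) cum 604
  y=14 (F, w=30) cum 634
  y=19 (E, w=200) cum 834
⇒ y* = 12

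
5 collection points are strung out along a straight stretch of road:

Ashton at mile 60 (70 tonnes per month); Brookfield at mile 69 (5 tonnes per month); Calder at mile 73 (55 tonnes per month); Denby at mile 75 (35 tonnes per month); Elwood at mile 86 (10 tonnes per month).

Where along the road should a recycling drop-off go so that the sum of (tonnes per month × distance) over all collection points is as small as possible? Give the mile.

x = 73

For a sum of weighted absolute distances on a line, the optimum is the weighted median (not the mean). Total weight W = 175; half-weight = 87.5.
Sort by position and accumulate weight:
  mile 60 (Ashton, w=70) → cum 70
  mile 69 (Brookfield, w=5) → cum 75
  mile 73 (Calder, w=55) → cum 130  ≥ 87.5 → median here
  mile 75 (Denby, w=35) → cum 165
  mile 86 (Elwood, w=10) → cum 175
Optimal location: mile 73.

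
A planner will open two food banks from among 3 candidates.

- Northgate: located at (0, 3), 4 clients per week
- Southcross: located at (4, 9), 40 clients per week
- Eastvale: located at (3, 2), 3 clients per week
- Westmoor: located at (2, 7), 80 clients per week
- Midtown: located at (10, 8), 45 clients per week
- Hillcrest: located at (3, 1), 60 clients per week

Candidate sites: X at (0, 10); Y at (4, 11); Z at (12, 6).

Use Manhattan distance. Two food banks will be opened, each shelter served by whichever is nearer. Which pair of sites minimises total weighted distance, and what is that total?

{Y, Z}, total 1478

Evaluate every pair (each demand assigned to the nearer of the two):
  {Y, Z}: total = 1478
  {X, Z}: total = 1561
  {X, Y}: total = 1603
Best pair: {Y, Z} with total 1478.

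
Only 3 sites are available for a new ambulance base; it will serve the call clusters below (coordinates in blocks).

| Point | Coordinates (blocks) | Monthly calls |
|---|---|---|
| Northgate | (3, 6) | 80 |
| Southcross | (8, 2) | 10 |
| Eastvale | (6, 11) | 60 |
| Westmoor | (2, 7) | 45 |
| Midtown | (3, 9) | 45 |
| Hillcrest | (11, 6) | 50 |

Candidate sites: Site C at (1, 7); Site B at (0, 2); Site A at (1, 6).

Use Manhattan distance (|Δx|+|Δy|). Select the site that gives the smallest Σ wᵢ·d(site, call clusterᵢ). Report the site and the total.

Total weighted distance at each candidate:
  Site C (1, 7): total = 1675
  Site B (0, 2): total = 3055
  Site A (1, 6): total = 1685
Minimum is at Site C with total 1675 blocks.

Site C, total 1675 blocks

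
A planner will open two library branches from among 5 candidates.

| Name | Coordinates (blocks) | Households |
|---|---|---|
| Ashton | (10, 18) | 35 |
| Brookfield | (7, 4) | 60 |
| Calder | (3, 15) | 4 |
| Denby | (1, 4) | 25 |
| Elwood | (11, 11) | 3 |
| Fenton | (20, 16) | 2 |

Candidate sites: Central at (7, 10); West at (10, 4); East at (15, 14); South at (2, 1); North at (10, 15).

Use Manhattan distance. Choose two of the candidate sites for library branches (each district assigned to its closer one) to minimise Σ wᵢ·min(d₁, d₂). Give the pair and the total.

{West, North}, total 575

Evaluate every pair (each demand assigned to the nearer of the two):
  {West, North}: total = 575
  {South, North}: total = 750
  {West, East}: total = 807
  {Central, North}: total = 830
  {Central, West}: total = 879
  {West, South}: total = 898
  {Central, South}: total = 934
  {East, South}: total = 982
  {Central, East}: total = 1040
  {East, North}: total = 1502
Best pair: {West, North} with total 575.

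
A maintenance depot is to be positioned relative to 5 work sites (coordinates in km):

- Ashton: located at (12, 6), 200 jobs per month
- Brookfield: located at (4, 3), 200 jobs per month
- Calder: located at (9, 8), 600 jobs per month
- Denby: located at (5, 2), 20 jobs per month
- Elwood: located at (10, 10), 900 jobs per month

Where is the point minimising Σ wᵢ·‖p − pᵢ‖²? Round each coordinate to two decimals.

(9.22, 8.15)

The minimiser of Σwᵢ‖p−pᵢ‖² is the weighted centroid p* = (Σwᵢpᵢ)/(Σwᵢ).
Σwᵢ = 1920.
Σwᵢxᵢ = 200·12 + 200·4 + 600·9 + 20·5 + 900·10 = 17700.
Σwᵢyᵢ = 200·6 + 200·3 + 600·8 + 20·2 + 900·10 = 15640.
x* = 17700/1920 = 9.22, y* = 15640/1920 = 8.15.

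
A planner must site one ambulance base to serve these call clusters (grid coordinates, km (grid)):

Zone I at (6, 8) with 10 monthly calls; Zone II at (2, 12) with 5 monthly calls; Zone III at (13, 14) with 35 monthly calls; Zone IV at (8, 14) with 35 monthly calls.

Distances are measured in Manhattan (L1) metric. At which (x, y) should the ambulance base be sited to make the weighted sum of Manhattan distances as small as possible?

Manhattan distance separates: Σwᵢ(|x−xᵢ|+|y−yᵢ|) = Σwᵢ|x−xᵢ| + Σwᵢ|y−yᵢ|, so x and y are optimised independently as 1-D weighted medians.
Total weight W = 85; half = 42.5.
x-coordinate, sorted with cumulative weight:
  x=2 (Zone II, w=5) cum 5
  x=6 (Zone I, w=10) cum 15
  x=8 (Zone IV, w=35) cum 50  ← median
  x=13 (Zone III, w=35) cum 85
⇒ x* = 8
y-coordinate, sorted with cumulative weight:
  y=8 (Zone I, w=10) cum 10
  y=12 (Zone II, w=5) cum 15
  y=14 (Zone III, w=35) cum 50  ← median
  y=14 (Zone IV, w=35) cum 85
⇒ y* = 14

(8, 14)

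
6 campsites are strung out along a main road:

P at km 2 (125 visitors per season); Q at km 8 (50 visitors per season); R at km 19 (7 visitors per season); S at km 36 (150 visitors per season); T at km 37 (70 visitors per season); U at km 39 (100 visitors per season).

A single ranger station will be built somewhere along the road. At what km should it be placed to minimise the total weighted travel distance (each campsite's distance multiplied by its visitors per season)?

x = 36

For a sum of weighted absolute distances on a line, the optimum is the weighted median (not the mean). Total weight W = 502; half-weight = 251.
Sort by position and accumulate weight:
  km 2 (P, w=125) → cum 125
  km 8 (Q, w=50) → cum 175
  km 19 (R, w=7) → cum 182
  km 36 (S, w=150) → cum 332  ≥ 251 → median here
  km 37 (T, w=70) → cum 402
  km 39 (U, w=100) → cum 502
Optimal location: km 36.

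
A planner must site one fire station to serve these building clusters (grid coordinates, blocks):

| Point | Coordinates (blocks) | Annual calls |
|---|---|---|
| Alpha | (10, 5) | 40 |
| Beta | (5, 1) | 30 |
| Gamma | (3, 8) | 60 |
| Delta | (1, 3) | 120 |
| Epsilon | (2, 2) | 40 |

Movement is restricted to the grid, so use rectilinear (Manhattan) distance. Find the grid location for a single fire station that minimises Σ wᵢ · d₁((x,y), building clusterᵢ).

Manhattan distance separates: Σwᵢ(|x−xᵢ|+|y−yᵢ|) = Σwᵢ|x−xᵢ| + Σwᵢ|y−yᵢ|, so x and y are optimised independently as 1-D weighted medians.
Total weight W = 290; half = 145.
x-coordinate, sorted with cumulative weight:
  x=1 (Delta, w=120) cum 120
  x=2 (Epsilon, w=40) cum 160  ← median
  x=3 (Gamma, w=60) cum 220
  x=5 (Beta, w=30) cum 250
  x=10 (Alpha, w=40) cum 290
⇒ x* = 2
y-coordinate, sorted with cumulative weight:
  y=1 (Beta, w=30) cum 30
  y=2 (Epsilon, w=40) cum 70
  y=3 (Delta, w=120) cum 190  ← median
  y=5 (Alpha, w=40) cum 230
  y=8 (Gamma, w=60) cum 290
⇒ y* = 3

(2, 3)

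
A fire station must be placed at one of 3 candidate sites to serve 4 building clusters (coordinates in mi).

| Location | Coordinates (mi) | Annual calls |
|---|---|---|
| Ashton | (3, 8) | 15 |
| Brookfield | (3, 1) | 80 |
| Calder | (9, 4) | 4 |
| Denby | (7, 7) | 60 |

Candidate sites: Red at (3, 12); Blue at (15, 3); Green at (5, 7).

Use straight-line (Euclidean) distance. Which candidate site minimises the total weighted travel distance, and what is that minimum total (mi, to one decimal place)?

Green, total 679.5 mi

Total weighted distance at each candidate:
  Red (3, 12): total = 1364.2
  Blue (15, 3): total = 1729.2
  Green (5, 7): total = 679.5
Minimum is at Green with total 679.5 mi.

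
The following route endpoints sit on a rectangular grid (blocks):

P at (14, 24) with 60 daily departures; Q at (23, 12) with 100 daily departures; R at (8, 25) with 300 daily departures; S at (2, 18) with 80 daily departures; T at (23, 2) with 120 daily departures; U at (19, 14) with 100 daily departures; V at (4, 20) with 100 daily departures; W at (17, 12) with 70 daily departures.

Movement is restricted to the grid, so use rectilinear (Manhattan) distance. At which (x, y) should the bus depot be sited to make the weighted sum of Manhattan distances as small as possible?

(8, 18)

Manhattan distance separates: Σwᵢ(|x−xᵢ|+|y−yᵢ|) = Σwᵢ|x−xᵢ| + Σwᵢ|y−yᵢ|, so x and y are optimised independently as 1-D weighted medians.
Total weight W = 930; half = 465.
x-coordinate, sorted with cumulative weight:
  x=2 (S, w=80) cum 80
  x=4 (V, w=100) cum 180
  x=8 (R, w=300) cum 480  ← median
  x=14 (P, w=60) cum 540
  x=17 (W, w=70) cum 610
  x=19 (U, w=100) cum 710
  x=23 (Q, w=100) cum 810
  x=23 (T, w=120) cum 930
⇒ x* = 8
y-coordinate, sorted with cumulative weight:
  y=2 (T, w=120) cum 120
  y=12 (Q, w=100) cum 220
  y=12 (W, w=70) cum 290
  y=14 (U, w=100) cum 390
  y=18 (S, w=80) cum 470  ← median
  y=20 (V, w=100) cum 570
  y=24 (P, w=60) cum 630
  y=25 (R, w=300) cum 930
⇒ y* = 18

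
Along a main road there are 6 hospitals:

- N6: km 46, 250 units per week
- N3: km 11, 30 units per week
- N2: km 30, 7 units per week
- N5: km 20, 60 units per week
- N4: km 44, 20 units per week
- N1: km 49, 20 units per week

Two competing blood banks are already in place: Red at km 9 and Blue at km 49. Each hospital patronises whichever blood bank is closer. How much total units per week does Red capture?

90

The indifferent point is the midpoint (9+49)/2 = 29; hospitals left of it (closer to Red at 9) go to Red, those right go to Blue.
  N3 at 11 (w=30) → Red
  N5 at 20 (w=60) → Red
  N2 at 30 (w=7) → Blue
  N4 at 44 (w=20) → Blue
  N6 at 46 (w=250) → Blue
  N1 at 49 (w=20) → Blue
Red captures 90; Blue captures 297.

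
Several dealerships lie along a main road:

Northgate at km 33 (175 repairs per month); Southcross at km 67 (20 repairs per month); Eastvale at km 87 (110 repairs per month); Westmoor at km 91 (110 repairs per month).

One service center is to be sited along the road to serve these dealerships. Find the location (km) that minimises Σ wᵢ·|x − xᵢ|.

x = 87

For a sum of weighted absolute distances on a line, the optimum is the weighted median (not the mean). Total weight W = 415; half-weight = 207.5.
Sort by position and accumulate weight:
  km 33 (Northgate, w=175) → cum 175
  km 67 (Southcross, w=20) → cum 195
  km 87 (Eastvale, w=110) → cum 305  ≥ 207.5 → median here
  km 91 (Westmoor, w=110) → cum 415
Optimal location: km 87.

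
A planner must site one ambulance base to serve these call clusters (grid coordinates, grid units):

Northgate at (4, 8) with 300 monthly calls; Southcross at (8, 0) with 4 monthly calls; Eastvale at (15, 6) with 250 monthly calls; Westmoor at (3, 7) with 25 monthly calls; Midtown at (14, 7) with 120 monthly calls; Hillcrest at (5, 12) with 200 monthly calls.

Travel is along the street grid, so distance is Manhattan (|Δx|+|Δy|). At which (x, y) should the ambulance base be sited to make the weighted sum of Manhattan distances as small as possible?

Manhattan distance separates: Σwᵢ(|x−xᵢ|+|y−yᵢ|) = Σwᵢ|x−xᵢ| + Σwᵢ|y−yᵢ|, so x and y are optimised independently as 1-D weighted medians.
Total weight W = 899; half = 449.5.
x-coordinate, sorted with cumulative weight:
  x=3 (Westmoor, w=25) cum 25
  x=4 (Northgate, w=300) cum 325
  x=5 (Hillcrest, w=200) cum 525  ← median
  x=8 (Southcross, w=4) cum 529
  x=14 (Midtown, w=120) cum 649
  x=15 (Eastvale, w=250) cum 899
⇒ x* = 5
y-coordinate, sorted with cumulative weight:
  y=0 (Southcross, w=4) cum 4
  y=6 (Eastvale, w=250) cum 254
  y=7 (Westmoor, w=25) cum 279
  y=7 (Midtown, w=120) cum 399
  y=8 (Northgate, w=300) cum 699  ← median
  y=12 (Hillcrest, w=200) cum 899
⇒ y* = 8

(5, 8)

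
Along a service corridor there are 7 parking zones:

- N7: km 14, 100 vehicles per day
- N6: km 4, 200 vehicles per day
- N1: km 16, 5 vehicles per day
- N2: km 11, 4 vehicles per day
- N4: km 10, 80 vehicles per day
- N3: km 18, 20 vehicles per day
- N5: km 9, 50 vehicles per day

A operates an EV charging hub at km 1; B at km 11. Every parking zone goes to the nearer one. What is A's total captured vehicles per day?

The indifferent point is the midpoint (1+11)/2 = 6; parking zones left of it (closer to A at 1) go to A, those right go to B.
  N6 at 4 (w=200) → A
  N5 at 9 (w=50) → B
  N4 at 10 (w=80) → B
  N2 at 11 (w=4) → B
  N7 at 14 (w=100) → B
  N1 at 16 (w=5) → B
  N3 at 18 (w=20) → B
A captures 200; B captures 259.

200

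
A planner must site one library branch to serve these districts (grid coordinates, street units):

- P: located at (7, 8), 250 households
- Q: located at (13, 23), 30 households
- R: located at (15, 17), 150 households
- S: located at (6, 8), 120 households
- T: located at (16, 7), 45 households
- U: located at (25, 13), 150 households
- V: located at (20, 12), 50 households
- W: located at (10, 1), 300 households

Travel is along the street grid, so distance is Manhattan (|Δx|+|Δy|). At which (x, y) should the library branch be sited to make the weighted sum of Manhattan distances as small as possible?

(10, 8)

Manhattan distance separates: Σwᵢ(|x−xᵢ|+|y−yᵢ|) = Σwᵢ|x−xᵢ| + Σwᵢ|y−yᵢ|, so x and y are optimised independently as 1-D weighted medians.
Total weight W = 1095; half = 547.5.
x-coordinate, sorted with cumulative weight:
  x=6 (S, w=120) cum 120
  x=7 (P, w=250) cum 370
  x=10 (W, w=300) cum 670  ← median
  x=13 (Q, w=30) cum 700
  x=15 (R, w=150) cum 850
  x=16 (T, w=45) cum 895
  x=20 (V, w=50) cum 945
  x=25 (U, w=150) cum 1095
⇒ x* = 10
y-coordinate, sorted with cumulative weight:
  y=1 (W, w=300) cum 300
  y=7 (T, w=45) cum 345
  y=8 (P, w=250) cum 595  ← median
  y=8 (S, w=120) cum 715
  y=12 (V, w=50) cum 765
  y=13 (U, w=150) cum 915
  y=17 (R, w=150) cum 1065
  y=23 (Q, w=30) cum 1095
⇒ y* = 8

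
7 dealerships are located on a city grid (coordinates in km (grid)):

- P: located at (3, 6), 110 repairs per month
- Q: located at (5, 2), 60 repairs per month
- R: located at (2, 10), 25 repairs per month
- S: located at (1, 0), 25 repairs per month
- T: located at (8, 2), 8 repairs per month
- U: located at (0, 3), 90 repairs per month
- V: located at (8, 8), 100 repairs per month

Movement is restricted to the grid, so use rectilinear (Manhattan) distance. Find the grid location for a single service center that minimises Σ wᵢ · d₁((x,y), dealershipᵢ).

(3, 6)

Manhattan distance separates: Σwᵢ(|x−xᵢ|+|y−yᵢ|) = Σwᵢ|x−xᵢ| + Σwᵢ|y−yᵢ|, so x and y are optimised independently as 1-D weighted medians.
Total weight W = 418; half = 209.
x-coordinate, sorted with cumulative weight:
  x=0 (U, w=90) cum 90
  x=1 (S, w=25) cum 115
  x=2 (R, w=25) cum 140
  x=3 (P, w=110) cum 250  ← median
  x=5 (Q, w=60) cum 310
  x=8 (T, w=8) cum 318
  x=8 (V, w=100) cum 418
⇒ x* = 3
y-coordinate, sorted with cumulative weight:
  y=0 (S, w=25) cum 25
  y=2 (Q, w=60) cum 85
  y=2 (T, w=8) cum 93
  y=3 (U, w=90) cum 183
  y=6 (P, w=110) cum 293  ← median
  y=8 (V, w=100) cum 393
  y=10 (R, w=25) cum 418
⇒ y* = 6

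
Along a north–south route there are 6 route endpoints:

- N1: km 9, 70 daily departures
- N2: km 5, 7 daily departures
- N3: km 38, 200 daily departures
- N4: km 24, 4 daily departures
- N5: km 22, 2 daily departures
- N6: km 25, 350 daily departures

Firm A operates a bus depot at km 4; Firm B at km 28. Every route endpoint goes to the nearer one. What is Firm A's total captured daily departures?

The indifferent point is the midpoint (4+28)/2 = 16; route endpoints left of it (closer to Firm A at 4) go to Firm A, those right go to Firm B.
  N2 at 5 (w=7) → Firm A
  N1 at 9 (w=70) → Firm A
  N5 at 22 (w=2) → Firm B
  N4 at 24 (w=4) → Firm B
  N6 at 25 (w=350) → Firm B
  N3 at 38 (w=200) → Firm B
Firm A captures 77; Firm B captures 556.

77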